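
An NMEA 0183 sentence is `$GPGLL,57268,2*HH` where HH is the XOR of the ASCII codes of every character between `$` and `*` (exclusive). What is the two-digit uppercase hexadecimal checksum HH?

XOR the ASCII codes of the payload characters:
  'G' = 0x47 → acc = 0x47
  'P' = 0x50 → acc = 0x17
  'G' = 0x47 → acc = 0x50
  'L' = 0x4C → acc = 0x1C
  'L' = 0x4C → acc = 0x50
  ',' = 0x2C → acc = 0x7C
  '5' = 0x35 → acc = 0x49
  '7' = 0x37 → acc = 0x7E
  '2' = 0x32 → acc = 0x4C
  '6' = 0x36 → acc = 0x7A
  '8' = 0x38 → acc = 0x42
  ',' = 0x2C → acc = 0x6E
  '2' = 0x32 → acc = 0x5C
Checksum = 0x5C.

5C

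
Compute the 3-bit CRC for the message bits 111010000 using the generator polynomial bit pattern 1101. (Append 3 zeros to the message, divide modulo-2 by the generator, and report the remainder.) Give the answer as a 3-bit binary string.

111

Append 3 zeros: 111010000000. Divide by 1101 (XOR where the leading bit is 1):
  pos 0: 1110 XOR 1101 = 0011
  pos 2: 1110 XOR 1101 = 0011
  pos 4: 1100 XOR 1101 = 0001
  pos 7: 1000 XOR 1101 = 0101
  pos 8: 1010 XOR 1101 = 0111
Remainder (last 3 bits) = 111. This is the CRC / FCS.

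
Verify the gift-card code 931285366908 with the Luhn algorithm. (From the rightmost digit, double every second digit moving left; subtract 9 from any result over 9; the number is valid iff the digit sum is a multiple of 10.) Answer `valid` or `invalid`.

From the right, keep odd positions and double even positions (subtract 9 from any doubled value over 9):
  doubled (positions 2,4,...): 0 3 6 7 2 9 → sum 27
  kept (positions 1,3,...): 8 9 6 5 2 3 → sum 33
Total = 60.
60 mod 10 = 0, so the number is valid.

valid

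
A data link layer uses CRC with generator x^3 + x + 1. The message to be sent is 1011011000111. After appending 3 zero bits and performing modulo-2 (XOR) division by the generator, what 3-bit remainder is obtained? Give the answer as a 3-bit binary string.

Append 3 zeros: 1011011000111000. Divide by 1011 (XOR where the leading bit is 1):
  pos 0: 1011 XOR 1011 = 0000
  pos 5: 1100 XOR 1011 = 0111
  pos 6: 1110 XOR 1011 = 0101
  pos 7: 1011 XOR 1011 = 0000
  pos 11: 1100 XOR 1011 = 0111
  pos 12: 1110 XOR 1011 = 0101
Remainder (last 3 bits) = 101. This is the CRC / FCS.

101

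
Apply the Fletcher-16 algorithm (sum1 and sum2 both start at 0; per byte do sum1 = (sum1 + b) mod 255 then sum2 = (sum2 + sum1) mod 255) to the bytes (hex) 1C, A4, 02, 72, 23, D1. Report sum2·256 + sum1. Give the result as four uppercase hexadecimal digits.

Running sums (mod 255):
  after byte 0 (1C): sum1=28, sum2=28
  after byte 1 (A4): sum1=192, sum2=220
  after byte 2 (02): sum1=194, sum2=159
  after byte 3 (72): sum1=53, sum2=212
  after byte 4 (23): sum1=88, sum2=45
  after byte 5 (D1): sum1=42, sum2=87
Checksum = sum2·256 + sum1 = 87·256 + 42 = 22314 = 0x572A.

572A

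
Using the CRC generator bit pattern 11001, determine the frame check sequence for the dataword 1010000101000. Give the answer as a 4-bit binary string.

Append 4 zeros: 10100001010000000. Divide by 11001 (XOR where the leading bit is 1):
  pos 0: 10100 XOR 11001 = 01101
  pos 1: 11010 XOR 11001 = 00011
  pos 4: 11010 XOR 11001 = 00011
  pos 7: 11100 XOR 11001 = 00101
  pos 9: 10100 XOR 11001 = 01101
  pos 10: 11010 XOR 11001 = 00011
Remainder (last 4 bits) = 1100. This is the CRC / FCS.

1100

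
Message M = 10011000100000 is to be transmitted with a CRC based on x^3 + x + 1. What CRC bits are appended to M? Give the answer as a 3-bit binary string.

100

Append 3 zeros: 10011000100000000. Divide by 1011 (XOR where the leading bit is 1):
  pos 0: 1001 XOR 1011 = 0010
  pos 2: 1010 XOR 1011 = 0001
  pos 5: 1001 XOR 1011 = 0010
  pos 7: 1000 XOR 1011 = 0011
  pos 9: 1100 XOR 1011 = 0111
  pos 10: 1110 XOR 1011 = 0101
  pos 11: 1010 XOR 1011 = 0001
Remainder (last 3 bits) = 100. This is the CRC / FCS.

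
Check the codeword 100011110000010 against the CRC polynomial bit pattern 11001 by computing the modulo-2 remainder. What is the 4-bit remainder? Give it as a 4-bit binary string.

1000

Modulo-2 division of 100011110000010 by 11001:
  pos 0: 10001 XOR 11001 = 01000
  pos 1: 10001 XOR 11001 = 01000
  pos 2: 10001 XOR 11001 = 01000
  pos 3: 10001 XOR 11001 = 01000
  pos 4: 10000 XOR 11001 = 01001
  pos 5: 10010 XOR 11001 = 01011
  pos 6: 10110 XOR 11001 = 01111
  pos 7: 11110 XOR 11001 = 00111
  pos 9: 11101 XOR 11001 = 00100
Remainder = 1000 (nonzero — an error is detected).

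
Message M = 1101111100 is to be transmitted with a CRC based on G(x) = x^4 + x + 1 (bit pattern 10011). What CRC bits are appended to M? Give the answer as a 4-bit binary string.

1101

Append 4 zeros: 11011111000000. Divide by 10011 (XOR where the leading bit is 1):
  pos 0: 11011 XOR 10011 = 01000
  pos 1: 10001 XOR 10011 = 00010
  pos 4: 10110 XOR 10011 = 00101
  pos 6: 10100 XOR 10011 = 00111
  pos 8: 11100 XOR 10011 = 01111
  pos 9: 11110 XOR 10011 = 01101
Remainder (last 4 bits) = 1101. This is the CRC / FCS.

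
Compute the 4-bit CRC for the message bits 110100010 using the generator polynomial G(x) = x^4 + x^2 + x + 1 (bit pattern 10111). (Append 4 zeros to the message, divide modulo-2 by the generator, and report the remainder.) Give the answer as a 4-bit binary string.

Append 4 zeros: 1101000100000. Divide by 10111 (XOR where the leading bit is 1):
  pos 0: 11010 XOR 10111 = 01101
  pos 1: 11010 XOR 10111 = 01101
  pos 2: 11010 XOR 10111 = 01101
  pos 3: 11011 XOR 10111 = 01100
  pos 4: 11000 XOR 10111 = 01111
  pos 5: 11110 XOR 10111 = 01001
  pos 6: 10010 XOR 10111 = 00101
  pos 8: 10100 XOR 10111 = 00011
Remainder (last 4 bits) = 0011. This is the CRC / FCS.

0011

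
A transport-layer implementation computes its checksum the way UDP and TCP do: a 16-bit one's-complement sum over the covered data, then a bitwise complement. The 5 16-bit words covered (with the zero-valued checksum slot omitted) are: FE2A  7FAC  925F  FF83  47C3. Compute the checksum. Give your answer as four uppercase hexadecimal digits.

A881

One's-complement addition (fold any carry out of bit 15 back into bit 0):
  0xFE2A + 0x7FAC = 0x17DD6 → wrap carry → 0x7DD7
  0x7DD7 + 0x925F = 0x11036 → wrap carry → 0x1037
  0x1037 + 0xFF83 = 0x10FBA → wrap carry → 0x0FBB
  0x0FBB + 0x47C3 = 0x0577E
One's-complement sum = 0x577E.
Checksum = ~0x577E & 0xFFFF = 0xA881.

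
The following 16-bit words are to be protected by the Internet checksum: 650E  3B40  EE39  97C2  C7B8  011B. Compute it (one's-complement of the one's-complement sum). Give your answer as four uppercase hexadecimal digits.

One's-complement addition (fold any carry out of bit 15 back into bit 0):
  0x650E + 0x3B40 = 0x0A04E
  0xA04E + 0xEE39 = 0x18E87 → wrap carry → 0x8E88
  0x8E88 + 0x97C2 = 0x1264A → wrap carry → 0x264B
  0x264B + 0xC7B8 = 0x0EE03
  0xEE03 + 0x011B = 0x0EF1E
One's-complement sum = 0xEF1E.
Checksum = ~0xEF1E & 0xFFFF = 0x10E1.

10E1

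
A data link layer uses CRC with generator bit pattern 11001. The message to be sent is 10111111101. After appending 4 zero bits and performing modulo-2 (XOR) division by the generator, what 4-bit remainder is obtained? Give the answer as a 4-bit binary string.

0010

Append 4 zeros: 101111111010000. Divide by 11001 (XOR where the leading bit is 1):
  pos 0: 10111 XOR 11001 = 01110
  pos 1: 11101 XOR 11001 = 00100
  pos 3: 10011 XOR 11001 = 01010
  pos 4: 10101 XOR 11001 = 01100
  pos 5: 11000 XOR 11001 = 00001
  pos 9: 11000 XOR 11001 = 00001
Remainder (last 4 bits) = 0010. This is the CRC / FCS.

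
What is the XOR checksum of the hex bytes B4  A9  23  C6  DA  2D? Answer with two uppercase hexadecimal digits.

0F

XOR the bytes together:
  start with 0xB4
  0xB4 ⊕ 0xA9 = 0x1D
  0x1D ⊕ 0x23 = 0x3E
  0x3E ⊕ 0xC6 = 0xF8
  0xF8 ⊕ 0xDA = 0x22
  0x22 ⊕ 0x2D = 0x0F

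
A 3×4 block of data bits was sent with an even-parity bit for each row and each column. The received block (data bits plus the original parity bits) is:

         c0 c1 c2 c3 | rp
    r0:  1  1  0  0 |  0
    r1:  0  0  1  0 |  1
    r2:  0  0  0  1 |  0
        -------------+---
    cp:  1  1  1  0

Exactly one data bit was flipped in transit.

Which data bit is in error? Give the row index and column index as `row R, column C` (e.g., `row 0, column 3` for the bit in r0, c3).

Recompute each row's even parity and compare to rp:
  r0: data parity 0, sent rp 0 → ok
  r1: data parity 1, sent rp 1 → ok
  r2: data parity 1, sent rp 0 → mismatch
Recompute each column's even parity and compare to cp:
  c0: data parity 1, sent cp 1 → ok
  c1: data parity 1, sent cp 1 → ok
  c2: data parity 1, sent cp 1 → ok
  c3: data parity 1, sent cp 0 → mismatch
Exactly one row (r2) and one column (c3) fail → the flipped bit is at their intersection.

row 2, column 3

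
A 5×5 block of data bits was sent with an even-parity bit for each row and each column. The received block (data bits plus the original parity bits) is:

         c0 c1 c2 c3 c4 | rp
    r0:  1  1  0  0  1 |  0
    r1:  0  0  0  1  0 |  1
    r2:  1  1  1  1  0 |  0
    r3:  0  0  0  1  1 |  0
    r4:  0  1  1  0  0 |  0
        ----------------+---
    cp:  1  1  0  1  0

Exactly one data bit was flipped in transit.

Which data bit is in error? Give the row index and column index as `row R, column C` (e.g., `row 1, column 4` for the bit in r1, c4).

Recompute each row's even parity and compare to rp:
  r0: data parity 1, sent rp 0 → mismatch
  r1: data parity 1, sent rp 1 → ok
  r2: data parity 0, sent rp 0 → ok
  r3: data parity 0, sent rp 0 → ok
  r4: data parity 0, sent rp 0 → ok
Recompute each column's even parity and compare to cp:
  c0: data parity 0, sent cp 1 → mismatch
  c1: data parity 1, sent cp 1 → ok
  c2: data parity 0, sent cp 0 → ok
  c3: data parity 1, sent cp 1 → ok
  c4: data parity 0, sent cp 0 → ok
Exactly one row (r0) and one column (c0) fail → the flipped bit is at their intersection.

row 0, column 0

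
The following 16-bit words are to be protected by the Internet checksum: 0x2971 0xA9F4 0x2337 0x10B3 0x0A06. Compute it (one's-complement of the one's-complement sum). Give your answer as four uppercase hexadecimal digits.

EEA9

One's-complement addition (fold any carry out of bit 15 back into bit 0):
  0x2971 + 0xA9F4 = 0x0D365
  0xD365 + 0x2337 = 0x0F69C
  0xF69C + 0x10B3 = 0x1074F → wrap carry → 0x0750
  0x0750 + 0x0A06 = 0x01156
One's-complement sum = 0x1156.
Checksum = ~0x1156 & 0xFFFF = 0xEEA9.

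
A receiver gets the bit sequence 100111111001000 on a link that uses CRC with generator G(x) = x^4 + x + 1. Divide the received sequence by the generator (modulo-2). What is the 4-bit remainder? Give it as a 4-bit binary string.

0000

Modulo-2 division of 100111111001000 by 10011:
  pos 0: 10011 XOR 10011 = 00000
  pos 5: 11110 XOR 10011 = 01101
  pos 6: 11010 XOR 10011 = 01001
  pos 7: 10011 XOR 10011 = 00000
Remainder = 0000 (zero — the frame passes the CRC check).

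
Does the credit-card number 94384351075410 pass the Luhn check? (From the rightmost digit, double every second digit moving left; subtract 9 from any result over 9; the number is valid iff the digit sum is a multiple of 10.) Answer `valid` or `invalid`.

From the right, keep odd positions and double even positions (subtract 9 from any doubled value over 9):
  doubled (positions 2,4,...): 2 1 0 1 8 6 9 → sum 27
  kept (positions 1,3,...): 0 4 7 1 3 8 4 → sum 27
Total = 54.
54 mod 10 = 4, so the number is invalid.

invalid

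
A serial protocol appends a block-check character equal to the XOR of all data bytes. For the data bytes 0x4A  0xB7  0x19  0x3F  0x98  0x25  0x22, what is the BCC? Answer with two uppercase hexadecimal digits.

44

XOR the bytes together:
  start with 0x4A
  0x4A ⊕ 0xB7 = 0xFD
  0xFD ⊕ 0x19 = 0xE4
  0xE4 ⊕ 0x3F = 0xDB
  0xDB ⊕ 0x98 = 0x43
  0x43 ⊕ 0x25 = 0x66
  0x66 ⊕ 0x22 = 0x44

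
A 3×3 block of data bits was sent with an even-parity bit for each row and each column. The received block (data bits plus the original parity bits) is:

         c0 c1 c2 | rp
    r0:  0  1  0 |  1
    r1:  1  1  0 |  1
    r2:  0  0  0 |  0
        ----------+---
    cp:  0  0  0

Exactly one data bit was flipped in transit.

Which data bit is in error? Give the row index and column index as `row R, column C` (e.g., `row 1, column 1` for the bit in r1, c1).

Recompute each row's even parity and compare to rp:
  r0: data parity 1, sent rp 1 → ok
  r1: data parity 0, sent rp 1 → mismatch
  r2: data parity 0, sent rp 0 → ok
Recompute each column's even parity and compare to cp:
  c0: data parity 1, sent cp 0 → mismatch
  c1: data parity 0, sent cp 0 → ok
  c2: data parity 0, sent cp 0 → ok
Exactly one row (r1) and one column (c0) fail → the flipped bit is at their intersection.

row 1, column 0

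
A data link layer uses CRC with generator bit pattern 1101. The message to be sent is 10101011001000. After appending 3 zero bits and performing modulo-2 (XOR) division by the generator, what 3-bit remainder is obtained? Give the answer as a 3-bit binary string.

001

Append 3 zeros: 10101011001000000. Divide by 1101 (XOR where the leading bit is 1):
  pos 0: 1010 XOR 1101 = 0111
  pos 1: 1111 XOR 1101 = 0010
  pos 3: 1001 XOR 1101 = 0100
  pos 4: 1001 XOR 1101 = 0100
  pos 5: 1000 XOR 1101 = 0101
  pos 6: 1010 XOR 1101 = 0111
  pos 7: 1111 XOR 1101 = 0010
  pos 9: 1000 XOR 1101 = 0101
  pos 10: 1010 XOR 1101 = 0111
  pos 11: 1110 XOR 1101 = 0011
  pos 13: 1100 XOR 1101 = 0001
Remainder (last 3 bits) = 001. This is the CRC / FCS.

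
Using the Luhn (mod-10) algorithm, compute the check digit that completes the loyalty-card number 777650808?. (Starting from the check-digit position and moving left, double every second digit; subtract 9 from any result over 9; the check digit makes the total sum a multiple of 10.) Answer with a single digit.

2

Partial digits right→left: 8 0 8 0 5 6 7 7 7
Double every second digit counting from the check-digit position (so the 1st, 3rd, 5th, ... of the partial from the right).
  doubled (with −9 where >9): 7 7 1 5 5 → sum 25
  kept as-is: 0 0 6 7 → sum 13
Total = 25 + 13 = 38.
Check digit = (10 − (38 mod 10)) mod 10 = 2.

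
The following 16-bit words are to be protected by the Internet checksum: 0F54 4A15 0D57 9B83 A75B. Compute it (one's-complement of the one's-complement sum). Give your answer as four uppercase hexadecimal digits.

5660

One's-complement addition (fold any carry out of bit 15 back into bit 0):
  0x0F54 + 0x4A15 = 0x05969
  0x5969 + 0x0D57 = 0x066C0
  0x66C0 + 0x9B83 = 0x10243 → wrap carry → 0x0244
  0x0244 + 0xA75B = 0x0A99F
One's-complement sum = 0xA99F.
Checksum = ~0xA99F & 0xFFFF = 0x5660.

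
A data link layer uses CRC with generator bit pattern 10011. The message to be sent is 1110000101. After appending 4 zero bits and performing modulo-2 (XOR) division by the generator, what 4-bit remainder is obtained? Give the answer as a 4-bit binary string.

Append 4 zeros: 11100001010000. Divide by 10011 (XOR where the leading bit is 1):
  pos 0: 11100 XOR 10011 = 01111
  pos 1: 11110 XOR 10011 = 01101
  pos 2: 11010 XOR 10011 = 01001
  pos 3: 10011 XOR 10011 = 00000
  pos 9: 10000 XOR 10011 = 00011
Remainder (last 4 bits) = 0011. This is the CRC / FCS.

0011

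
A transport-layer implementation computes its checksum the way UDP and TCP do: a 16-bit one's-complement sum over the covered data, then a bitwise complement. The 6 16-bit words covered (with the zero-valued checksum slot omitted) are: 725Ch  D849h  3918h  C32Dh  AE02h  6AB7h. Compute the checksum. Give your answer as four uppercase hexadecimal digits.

A059

One's-complement addition (fold any carry out of bit 15 back into bit 0):
  0x725C + 0xD849 = 0x14AA5 → wrap carry → 0x4AA6
  0x4AA6 + 0x3918 = 0x083BE
  0x83BE + 0xC32D = 0x146EB → wrap carry → 0x46EC
  0x46EC + 0xAE02 = 0x0F4EE
  0xF4EE + 0x6AB7 = 0x15FA5 → wrap carry → 0x5FA6
One's-complement sum = 0x5FA6.
Checksum = ~0x5FA6 & 0xFFFF = 0xA059.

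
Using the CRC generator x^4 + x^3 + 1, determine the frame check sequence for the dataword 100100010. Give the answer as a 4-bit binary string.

Append 4 zeros: 1001000100000. Divide by 11001 (XOR where the leading bit is 1):
  pos 0: 10010 XOR 11001 = 01011
  pos 1: 10110 XOR 11001 = 01111
  pos 2: 11110 XOR 11001 = 00111
  pos 4: 11110 XOR 11001 = 00111
  pos 6: 11100 XOR 11001 = 00101
  pos 8: 10100 XOR 11001 = 01101
Remainder (last 4 bits) = 1101. This is the CRC / FCS.

1101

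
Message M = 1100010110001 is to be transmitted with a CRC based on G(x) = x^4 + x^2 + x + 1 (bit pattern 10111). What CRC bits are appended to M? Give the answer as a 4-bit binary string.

0000

Append 4 zeros: 11000101100010000. Divide by 10111 (XOR where the leading bit is 1):
  pos 0: 11000 XOR 10111 = 01111
  pos 1: 11111 XOR 10111 = 01000
  pos 2: 10000 XOR 10111 = 00111
  pos 4: 11111 XOR 10111 = 01000
  pos 5: 10000 XOR 10111 = 00111
  pos 7: 11100 XOR 10111 = 01011
  pos 8: 10111 XOR 10111 = 00000
Remainder (last 4 bits) = 0000. This is the CRC / FCS.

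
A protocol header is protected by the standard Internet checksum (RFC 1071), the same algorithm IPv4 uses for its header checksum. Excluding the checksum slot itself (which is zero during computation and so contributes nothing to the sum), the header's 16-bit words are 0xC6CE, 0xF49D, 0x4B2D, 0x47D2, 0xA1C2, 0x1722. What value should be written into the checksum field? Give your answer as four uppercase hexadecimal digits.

F8AE

One's-complement addition (fold any carry out of bit 15 back into bit 0):
  0xC6CE + 0xF49D = 0x1BB6B → wrap carry → 0xBB6C
  0xBB6C + 0x4B2D = 0x10699 → wrap carry → 0x069A
  0x069A + 0x47D2 = 0x04E6C
  0x4E6C + 0xA1C2 = 0x0F02E
  0xF02E + 0x1722 = 0x10750 → wrap carry → 0x0751
One's-complement sum = 0x0751.
Checksum = ~0x0751 & 0xFFFF = 0xF8AE.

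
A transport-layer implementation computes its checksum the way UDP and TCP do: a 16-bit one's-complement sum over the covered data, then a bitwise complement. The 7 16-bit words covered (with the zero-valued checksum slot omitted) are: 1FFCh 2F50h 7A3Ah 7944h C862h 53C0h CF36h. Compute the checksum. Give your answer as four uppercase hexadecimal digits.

One's-complement addition (fold any carry out of bit 15 back into bit 0):
  0x1FFC + 0x2F50 = 0x04F4C
  0x4F4C + 0x7A3A = 0x0C986
  0xC986 + 0x7944 = 0x142CA → wrap carry → 0x42CB
  0x42CB + 0xC862 = 0x10B2D → wrap carry → 0x0B2E
  0x0B2E + 0x53C0 = 0x05EEE
  0x5EEE + 0xCF36 = 0x12E24 → wrap carry → 0x2E25
One's-complement sum = 0x2E25.
Checksum = ~0x2E25 & 0xFFFF = 0xD1DA.

D1DA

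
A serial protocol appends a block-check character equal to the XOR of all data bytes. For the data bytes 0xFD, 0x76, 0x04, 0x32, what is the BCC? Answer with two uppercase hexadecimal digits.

BD

XOR the bytes together:
  start with 0xFD
  0xFD ⊕ 0x76 = 0x8B
  0x8B ⊕ 0x04 = 0x8F
  0x8F ⊕ 0x32 = 0xBD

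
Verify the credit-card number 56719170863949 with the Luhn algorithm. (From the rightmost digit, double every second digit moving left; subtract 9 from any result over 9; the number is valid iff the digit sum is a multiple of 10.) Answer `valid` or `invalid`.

invalid

From the right, keep odd positions and double even positions (subtract 9 from any doubled value over 9):
  doubled (positions 2,4,...): 8 6 7 5 9 5 1 → sum 41
  kept (positions 1,3,...): 9 9 6 0 1 1 6 → sum 32
Total = 73.
73 mod 10 = 3, so the number is invalid.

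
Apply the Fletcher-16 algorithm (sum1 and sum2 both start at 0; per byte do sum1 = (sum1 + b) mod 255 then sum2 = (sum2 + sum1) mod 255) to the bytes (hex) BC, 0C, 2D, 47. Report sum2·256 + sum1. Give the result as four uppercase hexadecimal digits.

B83D

Running sums (mod 255):
  after byte 0 (BC): sum1=188, sum2=188
  after byte 1 (0C): sum1=200, sum2=133
  after byte 2 (2D): sum1=245, sum2=123
  after byte 3 (47): sum1=61, sum2=184
Checksum = sum2·256 + sum1 = 184·256 + 61 = 47165 = 0xB83D.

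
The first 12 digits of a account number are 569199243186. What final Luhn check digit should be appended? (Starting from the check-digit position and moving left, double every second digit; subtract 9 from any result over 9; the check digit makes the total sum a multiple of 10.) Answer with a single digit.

7

Partial digits right→left: 6 8 1 3 4 2 9 9 1 9 6 5
Double every second digit counting from the check-digit position (so the 1st, 3rd, 5th, ... of the partial from the right).
  doubled (with −9 where >9): 3 2 8 9 2 3 → sum 27
  kept as-is: 8 3 2 9 9 5 → sum 36
Total = 27 + 36 = 63.
Check digit = (10 − (63 mod 10)) mod 10 = 7.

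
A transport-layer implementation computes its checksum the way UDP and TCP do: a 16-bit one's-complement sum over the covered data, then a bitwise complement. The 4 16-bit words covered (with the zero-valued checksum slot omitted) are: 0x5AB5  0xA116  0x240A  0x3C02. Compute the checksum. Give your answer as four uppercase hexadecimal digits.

One's-complement addition (fold any carry out of bit 15 back into bit 0):
  0x5AB5 + 0xA116 = 0x0FBCB
  0xFBCB + 0x240A = 0x11FD5 → wrap carry → 0x1FD6
  0x1FD6 + 0x3C02 = 0x05BD8
One's-complement sum = 0x5BD8.
Checksum = ~0x5BD8 & 0xFFFF = 0xA427.

A427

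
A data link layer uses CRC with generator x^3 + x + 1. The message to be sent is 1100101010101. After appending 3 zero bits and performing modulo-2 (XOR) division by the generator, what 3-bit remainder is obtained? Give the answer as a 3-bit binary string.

100

Append 3 zeros: 1100101010101000. Divide by 1011 (XOR where the leading bit is 1):
  pos 0: 1100 XOR 1011 = 0111
  pos 1: 1111 XOR 1011 = 0100
  pos 2: 1000 XOR 1011 = 0011
  pos 4: 1110 XOR 1011 = 0101
  pos 5: 1011 XOR 1011 = 0000
  pos 10: 1010 XOR 1011 = 0001
Remainder (last 3 bits) = 100. This is the CRC / FCS.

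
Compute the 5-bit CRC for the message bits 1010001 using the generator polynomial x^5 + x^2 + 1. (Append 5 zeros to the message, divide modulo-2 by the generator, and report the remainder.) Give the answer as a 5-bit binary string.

Append 5 zeros: 101000100000. Divide by 100101 (XOR where the leading bit is 1):
  pos 0: 101000 XOR 100101 = 001101
  pos 2: 110110 XOR 100101 = 010011
  pos 3: 100110 XOR 100101 = 000011
Remainder (last 5 bits) = 11000. This is the CRC / FCS.

11000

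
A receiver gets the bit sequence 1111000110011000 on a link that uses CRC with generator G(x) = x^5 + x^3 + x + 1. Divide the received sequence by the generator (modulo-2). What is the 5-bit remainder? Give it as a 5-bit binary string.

Modulo-2 division of 1111000110011000 by 101011:
  pos 0: 111100 XOR 101011 = 010111
  pos 1: 101110 XOR 101011 = 000101
  pos 4: 101110 XOR 101011 = 000101
  pos 7: 101011 XOR 101011 = 000000
Remainder = 00000 (zero — the frame passes the CRC check).

00000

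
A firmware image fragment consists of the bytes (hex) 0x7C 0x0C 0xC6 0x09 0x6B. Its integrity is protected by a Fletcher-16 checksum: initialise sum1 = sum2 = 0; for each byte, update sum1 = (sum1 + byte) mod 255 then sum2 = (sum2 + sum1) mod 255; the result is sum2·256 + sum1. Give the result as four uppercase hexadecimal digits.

70C3

Running sums (mod 255):
  after byte 0 (0x7C): sum1=124, sum2=124
  after byte 1 (0x0C): sum1=136, sum2=5
  after byte 2 (0xC6): sum1=79, sum2=84
  after byte 3 (0x09): sum1=88, sum2=172
  after byte 4 (0x6B): sum1=195, sum2=112
Checksum = sum2·256 + sum1 = 112·256 + 195 = 28867 = 0x70C3.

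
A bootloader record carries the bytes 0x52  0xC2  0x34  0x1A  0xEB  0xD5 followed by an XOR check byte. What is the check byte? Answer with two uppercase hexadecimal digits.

XOR the bytes together:
  start with 0x52
  0x52 ⊕ 0xC2 = 0x90
  0x90 ⊕ 0x34 = 0xA4
  0xA4 ⊕ 0x1A = 0xBE
  0xBE ⊕ 0xEB = 0x55
  0x55 ⊕ 0xD5 = 0x80

80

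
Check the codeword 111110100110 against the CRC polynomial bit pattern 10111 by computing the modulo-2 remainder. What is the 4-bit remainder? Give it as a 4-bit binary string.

Modulo-2 division of 111110100110 by 10111:
  pos 0: 11111 XOR 10111 = 01000
  pos 1: 10000 XOR 10111 = 00111
  pos 3: 11110 XOR 10111 = 01001
  pos 4: 10010 XOR 10111 = 00101
  pos 6: 10111 XOR 10111 = 00000
Remainder = 0000 (zero — the frame passes the CRC check).

0000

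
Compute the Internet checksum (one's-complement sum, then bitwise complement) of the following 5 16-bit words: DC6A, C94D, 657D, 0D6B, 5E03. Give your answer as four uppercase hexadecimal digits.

895B

One's-complement addition (fold any carry out of bit 15 back into bit 0):
  0xDC6A + 0xC94D = 0x1A5B7 → wrap carry → 0xA5B8
  0xA5B8 + 0x657D = 0x10B35 → wrap carry → 0x0B36
  0x0B36 + 0x0D6B = 0x018A1
  0x18A1 + 0x5E03 = 0x076A4
One's-complement sum = 0x76A4.
Checksum = ~0x76A4 & 0xFFFF = 0x895B.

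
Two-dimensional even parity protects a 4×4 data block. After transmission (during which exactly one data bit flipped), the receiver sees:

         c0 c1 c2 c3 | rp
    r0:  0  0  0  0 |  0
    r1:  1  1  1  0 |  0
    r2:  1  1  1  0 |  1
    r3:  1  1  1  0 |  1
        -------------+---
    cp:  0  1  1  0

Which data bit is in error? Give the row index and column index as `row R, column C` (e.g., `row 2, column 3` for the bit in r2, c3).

row 1, column 0

Recompute each row's even parity and compare to rp:
  r0: data parity 0, sent rp 0 → ok
  r1: data parity 1, sent rp 0 → mismatch
  r2: data parity 1, sent rp 1 → ok
  r3: data parity 1, sent rp 1 → ok
Recompute each column's even parity and compare to cp:
  c0: data parity 1, sent cp 0 → mismatch
  c1: data parity 1, sent cp 1 → ok
  c2: data parity 1, sent cp 1 → ok
  c3: data parity 0, sent cp 0 → ok
Exactly one row (r1) and one column (c0) fail → the flipped bit is at their intersection.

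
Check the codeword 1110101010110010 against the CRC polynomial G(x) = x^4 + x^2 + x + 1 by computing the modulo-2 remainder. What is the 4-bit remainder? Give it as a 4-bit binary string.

0001

Modulo-2 division of 1110101010110010 by 10111:
  pos 0: 11101 XOR 10111 = 01010
  pos 1: 10100 XOR 10111 = 00011
  pos 4: 11101 XOR 10111 = 01010
  pos 5: 10100 XOR 10111 = 00011
  pos 8: 11110 XOR 10111 = 01001
  pos 9: 10010 XOR 10111 = 00101
  pos 11: 10110 XOR 10111 = 00001
Remainder = 0001 (nonzero — an error is detected).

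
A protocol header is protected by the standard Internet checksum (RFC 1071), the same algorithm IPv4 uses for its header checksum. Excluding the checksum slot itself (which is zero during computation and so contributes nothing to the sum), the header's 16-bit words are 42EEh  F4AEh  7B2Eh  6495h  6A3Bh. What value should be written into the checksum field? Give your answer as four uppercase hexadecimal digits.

One's-complement addition (fold any carry out of bit 15 back into bit 0):
  0x42EE + 0xF4AE = 0x1379C → wrap carry → 0x379D
  0x379D + 0x7B2E = 0x0B2CB
  0xB2CB + 0x6495 = 0x11760 → wrap carry → 0x1761
  0x1761 + 0x6A3B = 0x0819C
One's-complement sum = 0x819C.
Checksum = ~0x819C & 0xFFFF = 0x7E63.

7E63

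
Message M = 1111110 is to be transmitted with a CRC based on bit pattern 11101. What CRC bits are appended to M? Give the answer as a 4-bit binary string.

0110

Append 4 zeros: 11111100000. Divide by 11101 (XOR where the leading bit is 1):
  pos 0: 11111 XOR 11101 = 00010
  pos 3: 10100 XOR 11101 = 01001
  pos 4: 10010 XOR 11101 = 01111
  pos 5: 11110 XOR 11101 = 00011
Remainder (last 4 bits) = 0110. This is the CRC / FCS.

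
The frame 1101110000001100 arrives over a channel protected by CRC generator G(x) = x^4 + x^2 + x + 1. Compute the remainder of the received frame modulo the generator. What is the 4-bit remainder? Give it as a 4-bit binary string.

1110

Modulo-2 division of 1101110000001100 by 10111:
  pos 0: 11011 XOR 10111 = 01100
  pos 1: 11001 XOR 10111 = 01110
  pos 2: 11100 XOR 10111 = 01011
  pos 3: 10110 XOR 10111 = 00001
  pos 7: 10000 XOR 10111 = 00111
  pos 9: 11111 XOR 10111 = 01000
  pos 10: 10000 XOR 10111 = 00111
Remainder = 1110 (nonzero — an error is detected).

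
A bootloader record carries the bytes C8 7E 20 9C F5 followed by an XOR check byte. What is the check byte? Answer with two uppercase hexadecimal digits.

FF

XOR the bytes together:
  start with 0xC8
  0xC8 ⊕ 0x7E = 0xB6
  0xB6 ⊕ 0x20 = 0x96
  0x96 ⊕ 0x9C = 0x0A
  0x0A ⊕ 0xF5 = 0xFF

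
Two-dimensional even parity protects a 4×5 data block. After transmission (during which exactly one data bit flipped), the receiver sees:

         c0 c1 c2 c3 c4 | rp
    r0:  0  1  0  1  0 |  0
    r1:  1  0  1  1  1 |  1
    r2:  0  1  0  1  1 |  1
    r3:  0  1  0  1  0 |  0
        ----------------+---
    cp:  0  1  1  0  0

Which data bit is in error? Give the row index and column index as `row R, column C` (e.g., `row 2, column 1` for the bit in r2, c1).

Recompute each row's even parity and compare to rp:
  r0: data parity 0, sent rp 0 → ok
  r1: data parity 0, sent rp 1 → mismatch
  r2: data parity 1, sent rp 1 → ok
  r3: data parity 0, sent rp 0 → ok
Recompute each column's even parity and compare to cp:
  c0: data parity 1, sent cp 0 → mismatch
  c1: data parity 1, sent cp 1 → ok
  c2: data parity 1, sent cp 1 → ok
  c3: data parity 0, sent cp 0 → ok
  c4: data parity 0, sent cp 0 → ok
Exactly one row (r1) and one column (c0) fail → the flipped bit is at their intersection.

row 1, column 0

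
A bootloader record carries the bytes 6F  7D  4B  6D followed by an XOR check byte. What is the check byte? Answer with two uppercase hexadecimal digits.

XOR the bytes together:
  start with 0x6F
  0x6F ⊕ 0x7D = 0x12
  0x12 ⊕ 0x4B = 0x59
  0x59 ⊕ 0x6D = 0x34

34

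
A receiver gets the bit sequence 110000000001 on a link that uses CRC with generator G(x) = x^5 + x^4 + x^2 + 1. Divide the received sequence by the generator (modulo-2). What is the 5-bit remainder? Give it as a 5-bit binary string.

Modulo-2 division of 110000000001 by 110101:
  pos 0: 110000 XOR 110101 = 000101
  pos 3: 101000 XOR 110101 = 011101
  pos 4: 111010 XOR 110101 = 001111
  pos 6: 111101 XOR 110101 = 001000
Remainder = 01000 (nonzero — an error is detected).

01000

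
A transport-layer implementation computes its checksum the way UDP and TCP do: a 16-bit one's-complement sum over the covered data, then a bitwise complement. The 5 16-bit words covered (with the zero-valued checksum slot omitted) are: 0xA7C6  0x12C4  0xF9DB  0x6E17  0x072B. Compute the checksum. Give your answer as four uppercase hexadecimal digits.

One's-complement addition (fold any carry out of bit 15 back into bit 0):
  0xA7C6 + 0x12C4 = 0x0BA8A
  0xBA8A + 0xF9DB = 0x1B465 → wrap carry → 0xB466
  0xB466 + 0x6E17 = 0x1227D → wrap carry → 0x227E
  0x227E + 0x072B = 0x029A9
One's-complement sum = 0x29A9.
Checksum = ~0x29A9 & 0xFFFF = 0xD656.

D656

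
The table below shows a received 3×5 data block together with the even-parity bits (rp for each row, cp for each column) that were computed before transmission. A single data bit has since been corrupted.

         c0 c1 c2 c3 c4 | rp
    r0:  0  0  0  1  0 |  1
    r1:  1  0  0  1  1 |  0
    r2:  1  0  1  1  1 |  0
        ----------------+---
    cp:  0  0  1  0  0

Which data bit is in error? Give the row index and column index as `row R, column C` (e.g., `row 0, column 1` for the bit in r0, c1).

Recompute each row's even parity and compare to rp:
  r0: data parity 1, sent rp 1 → ok
  r1: data parity 1, sent rp 0 → mismatch
  r2: data parity 0, sent rp 0 → ok
Recompute each column's even parity and compare to cp:
  c0: data parity 0, sent cp 0 → ok
  c1: data parity 0, sent cp 0 → ok
  c2: data parity 1, sent cp 1 → ok
  c3: data parity 1, sent cp 0 → mismatch
  c4: data parity 0, sent cp 0 → ok
Exactly one row (r1) and one column (c3) fail → the flipped bit is at their intersection.

row 1, column 3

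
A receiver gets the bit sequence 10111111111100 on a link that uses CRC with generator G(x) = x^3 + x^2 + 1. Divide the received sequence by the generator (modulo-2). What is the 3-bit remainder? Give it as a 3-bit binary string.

000

Modulo-2 division of 10111111111100 by 1101:
  pos 0: 1011 XOR 1101 = 0110
  pos 1: 1101 XOR 1101 = 0000
  pos 5: 1111 XOR 1101 = 0010
  pos 7: 1011 XOR 1101 = 0110
  pos 8: 1101 XOR 1101 = 0000
Remainder = 000 (zero — the frame passes the CRC check).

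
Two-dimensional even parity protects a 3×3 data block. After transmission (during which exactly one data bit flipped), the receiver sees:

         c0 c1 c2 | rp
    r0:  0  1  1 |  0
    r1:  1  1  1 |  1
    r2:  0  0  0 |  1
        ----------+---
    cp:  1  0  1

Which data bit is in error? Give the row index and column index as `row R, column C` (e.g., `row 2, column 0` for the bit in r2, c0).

row 2, column 2

Recompute each row's even parity and compare to rp:
  r0: data parity 0, sent rp 0 → ok
  r1: data parity 1, sent rp 1 → ok
  r2: data parity 0, sent rp 1 → mismatch
Recompute each column's even parity and compare to cp:
  c0: data parity 1, sent cp 1 → ok
  c1: data parity 0, sent cp 0 → ok
  c2: data parity 0, sent cp 1 → mismatch
Exactly one row (r2) and one column (c2) fail → the flipped bit is at their intersection.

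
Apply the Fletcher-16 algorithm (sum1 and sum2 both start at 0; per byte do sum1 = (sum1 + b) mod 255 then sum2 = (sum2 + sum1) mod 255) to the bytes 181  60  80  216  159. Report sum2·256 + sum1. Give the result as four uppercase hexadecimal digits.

Running sums (mod 255):
  after byte 0 (181): sum1=181, sum2=181
  after byte 1 (60): sum1=241, sum2=167
  after byte 2 (80): sum1=66, sum2=233
  after byte 3 (216): sum1=27, sum2=5
  after byte 4 (159): sum1=186, sum2=191
Checksum = sum2·256 + sum1 = 191·256 + 186 = 49082 = 0xBFBA.

BFBA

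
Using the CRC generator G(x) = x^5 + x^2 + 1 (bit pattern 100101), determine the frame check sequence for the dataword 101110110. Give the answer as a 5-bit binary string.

01110

Append 5 zeros: 10111011000000. Divide by 100101 (XOR where the leading bit is 1):
  pos 0: 101110 XOR 100101 = 001011
  pos 2: 101111 XOR 100101 = 001010
  pos 4: 101000 XOR 100101 = 001101
  pos 6: 110100 XOR 100101 = 010001
  pos 7: 100010 XOR 100101 = 000111
Remainder (last 5 bits) = 01110. This is the CRC / FCS.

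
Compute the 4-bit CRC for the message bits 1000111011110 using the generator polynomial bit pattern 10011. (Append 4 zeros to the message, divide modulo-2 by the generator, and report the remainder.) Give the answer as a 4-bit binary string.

Append 4 zeros: 10001110111100000. Divide by 10011 (XOR where the leading bit is 1):
  pos 0: 10001 XOR 10011 = 00010
  pos 3: 10110 XOR 10011 = 00101
  pos 5: 10111 XOR 10011 = 00100
  pos 7: 10011 XOR 10011 = 00000
Remainder (last 4 bits) = 0000. This is the CRC / FCS.

0000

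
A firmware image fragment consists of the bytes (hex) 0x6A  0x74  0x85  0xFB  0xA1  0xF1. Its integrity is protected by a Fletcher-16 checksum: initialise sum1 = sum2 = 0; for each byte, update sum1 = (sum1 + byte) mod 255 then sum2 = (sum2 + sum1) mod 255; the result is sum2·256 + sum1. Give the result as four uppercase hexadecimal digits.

Running sums (mod 255):
  after byte 0 (0x6A): sum1=106, sum2=106
  after byte 1 (0x74): sum1=222, sum2=73
  after byte 2 (0x85): sum1=100, sum2=173
  after byte 3 (0xFB): sum1=96, sum2=14
  after byte 4 (0xA1): sum1=2, sum2=16
  after byte 5 (0xF1): sum1=243, sum2=4
Checksum = sum2·256 + sum1 = 4·256 + 243 = 1267 = 0x04F3.

04F3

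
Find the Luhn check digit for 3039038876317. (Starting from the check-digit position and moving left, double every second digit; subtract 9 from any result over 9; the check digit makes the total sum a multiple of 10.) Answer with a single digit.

Partial digits right→left: 7 1 3 6 7 8 8 3 0 9 3 0 3
Double every second digit counting from the check-digit position (so the 1st, 3rd, 5th, ... of the partial from the right).
  doubled (with −9 where >9): 5 6 5 7 0 6 6 → sum 35
  kept as-is: 1 6 8 3 9 0 → sum 27
Total = 35 + 27 = 62.
Check digit = (10 − (62 mod 10)) mod 10 = 8.

8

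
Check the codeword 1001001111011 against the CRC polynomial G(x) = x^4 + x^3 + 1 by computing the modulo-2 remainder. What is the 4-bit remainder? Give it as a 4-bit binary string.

Modulo-2 division of 1001001111011 by 11001:
  pos 0: 10010 XOR 11001 = 01011
  pos 1: 10110 XOR 11001 = 01111
  pos 2: 11111 XOR 11001 = 00110
  pos 4: 11011 XOR 11001 = 00010
  pos 7: 10101 XOR 11001 = 01100
  pos 8: 11001 XOR 11001 = 00000
Remainder = 0000 (zero — the frame passes the CRC check).

0000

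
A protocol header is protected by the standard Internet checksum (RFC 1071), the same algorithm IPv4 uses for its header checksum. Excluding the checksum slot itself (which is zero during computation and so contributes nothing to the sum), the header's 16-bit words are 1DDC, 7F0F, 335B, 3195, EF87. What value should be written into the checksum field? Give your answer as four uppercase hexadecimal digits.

0E9C

One's-complement addition (fold any carry out of bit 15 back into bit 0):
  0x1DDC + 0x7F0F = 0x09CEB
  0x9CEB + 0x335B = 0x0D046
  0xD046 + 0x3195 = 0x101DB → wrap carry → 0x01DC
  0x01DC + 0xEF87 = 0x0F163
One's-complement sum = 0xF163.
Checksum = ~0xF163 & 0xFFFF = 0x0E9C.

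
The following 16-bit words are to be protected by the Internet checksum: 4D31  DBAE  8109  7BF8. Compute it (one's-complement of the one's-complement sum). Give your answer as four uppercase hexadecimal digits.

DA1D

One's-complement addition (fold any carry out of bit 15 back into bit 0):
  0x4D31 + 0xDBAE = 0x128DF → wrap carry → 0x28E0
  0x28E0 + 0x8109 = 0x0A9E9
  0xA9E9 + 0x7BF8 = 0x125E1 → wrap carry → 0x25E2
One's-complement sum = 0x25E2.
Checksum = ~0x25E2 & 0xFFFF = 0xDA1D.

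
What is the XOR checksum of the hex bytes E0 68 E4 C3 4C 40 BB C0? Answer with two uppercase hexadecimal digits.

D8

XOR the bytes together:
  start with 0xE0
  0xE0 ⊕ 0x68 = 0x88
  0x88 ⊕ 0xE4 = 0x6C
  0x6C ⊕ 0xC3 = 0xAF
  0xAF ⊕ 0x4C = 0xE3
  0xE3 ⊕ 0x40 = 0xA3
  0xA3 ⊕ 0xBB = 0x18
  0x18 ⊕ 0xC0 = 0xD8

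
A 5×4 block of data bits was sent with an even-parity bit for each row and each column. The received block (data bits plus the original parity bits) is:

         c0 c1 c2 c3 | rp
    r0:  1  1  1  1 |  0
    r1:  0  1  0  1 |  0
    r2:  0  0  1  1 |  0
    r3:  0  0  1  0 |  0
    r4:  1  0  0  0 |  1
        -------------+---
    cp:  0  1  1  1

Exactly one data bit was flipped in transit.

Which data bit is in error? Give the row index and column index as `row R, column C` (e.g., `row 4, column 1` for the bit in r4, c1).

Recompute each row's even parity and compare to rp:
  r0: data parity 0, sent rp 0 → ok
  r1: data parity 0, sent rp 0 → ok
  r2: data parity 0, sent rp 0 → ok
  r3: data parity 1, sent rp 0 → mismatch
  r4: data parity 1, sent rp 1 → ok
Recompute each column's even parity and compare to cp:
  c0: data parity 0, sent cp 0 → ok
  c1: data parity 0, sent cp 1 → mismatch
  c2: data parity 1, sent cp 1 → ok
  c3: data parity 1, sent cp 1 → ok
Exactly one row (r3) and one column (c1) fail → the flipped bit is at their intersection.

row 3, column 1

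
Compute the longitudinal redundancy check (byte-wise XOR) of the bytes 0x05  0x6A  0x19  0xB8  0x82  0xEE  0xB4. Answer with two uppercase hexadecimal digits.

16

XOR the bytes together:
  start with 0x05
  0x05 ⊕ 0x6A = 0x6F
  0x6F ⊕ 0x19 = 0x76
  0x76 ⊕ 0xB8 = 0xCE
  0xCE ⊕ 0x82 = 0x4C
  0x4C ⊕ 0xEE = 0xA2
  0xA2 ⊕ 0xB4 = 0x16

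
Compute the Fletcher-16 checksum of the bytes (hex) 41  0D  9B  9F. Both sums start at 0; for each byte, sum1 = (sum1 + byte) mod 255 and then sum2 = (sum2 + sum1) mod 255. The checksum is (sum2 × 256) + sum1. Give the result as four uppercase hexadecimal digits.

Running sums (mod 255):
  after byte 0 (41): sum1=65, sum2=65
  after byte 1 (0D): sum1=78, sum2=143
  after byte 2 (9B): sum1=233, sum2=121
  after byte 3 (9F): sum1=137, sum2=3
Checksum = sum2·256 + sum1 = 3·256 + 137 = 905 = 0x0389.

0389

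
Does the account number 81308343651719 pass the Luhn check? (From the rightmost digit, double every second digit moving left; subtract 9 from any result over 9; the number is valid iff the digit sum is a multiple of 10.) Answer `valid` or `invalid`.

invalid

From the right, keep odd positions and double even positions (subtract 9 from any doubled value over 9):
  doubled (positions 2,4,...): 2 2 3 8 7 6 7 → sum 35
  kept (positions 1,3,...): 9 7 5 3 3 0 1 → sum 28
Total = 63.
63 mod 10 = 3, so the number is invalid.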